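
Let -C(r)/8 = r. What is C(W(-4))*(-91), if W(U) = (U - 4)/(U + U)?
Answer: 728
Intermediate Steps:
W(U) = (-4 + U)/(2*U) (W(U) = (-4 + U)/((2*U)) = (-4 + U)*(1/(2*U)) = (-4 + U)/(2*U))
C(r) = -8*r
C(W(-4))*(-91) = -4*(-4 - 4)/(-4)*(-91) = -4*(-1)*(-8)/4*(-91) = -8*1*(-91) = -8*(-91) = 728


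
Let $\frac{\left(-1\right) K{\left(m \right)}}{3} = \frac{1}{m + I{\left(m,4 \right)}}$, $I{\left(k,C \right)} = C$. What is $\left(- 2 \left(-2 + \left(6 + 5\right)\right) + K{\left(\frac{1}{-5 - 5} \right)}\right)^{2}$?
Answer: $\frac{59536}{169} \approx 352.28$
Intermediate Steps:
$K{\left(m \right)} = - \frac{3}{4 + m}$ ($K{\left(m \right)} = - \frac{3}{m + 4} = - \frac{3}{4 + m}$)
$\left(- 2 \left(-2 + \left(6 + 5\right)\right) + K{\left(\frac{1}{-5 - 5} \right)}\right)^{2} = \left(- 2 \left(-2 + \left(6 + 5\right)\right) - \frac{3}{4 + \frac{1}{-5 - 5}}\right)^{2} = \left(- 2 \left(-2 + 11\right) - \frac{3}{4 + \frac{1}{-10}}\right)^{2} = \left(\left(-2\right) 9 - \frac{3}{4 - \frac{1}{10}}\right)^{2} = \left(-18 - \frac{3}{\frac{39}{10}}\right)^{2} = \left(-18 - \frac{10}{13}\right)^{2} = \left(- \frac{244}{13}\right)^{2} = \frac{59536}{169}$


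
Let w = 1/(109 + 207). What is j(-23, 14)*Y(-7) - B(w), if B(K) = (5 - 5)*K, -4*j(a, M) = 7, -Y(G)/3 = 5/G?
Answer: -15/4 ≈ -3.7500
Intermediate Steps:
Y(G) = -15/G
j(a, M) = -7/4 (j(a, M) = -1/4*7 = -7/4)
w = 1/316 ≈ 0.0031646
B(K) = 0 (B(K) = 0*K = 0)
j(-23, 14)*Y(-7) - B(w) = -(-105)/(4*(-7)) - 1*0 = -(-105)*(-1)/(4*7) + 0 = -7/4*15/7 + 0 = -15/4 + 0 = -15/4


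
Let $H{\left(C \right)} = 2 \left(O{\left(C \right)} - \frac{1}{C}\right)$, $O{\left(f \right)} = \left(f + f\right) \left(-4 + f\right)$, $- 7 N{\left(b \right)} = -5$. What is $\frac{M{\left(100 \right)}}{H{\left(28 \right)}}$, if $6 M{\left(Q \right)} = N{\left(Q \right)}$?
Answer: $\frac{5}{112893} \approx 4.429 \cdot 10^{-5}$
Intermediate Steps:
$N{\left(b \right)} = \frac{5}{7}$ ($N{\left(b \right)} = \left(- \frac{1}{7}\right) \left(-5\right) = \frac{5}{7}$)
$M{\left(Q \right)} = \frac{5}{42}$ ($M{\left(Q \right)} = \frac{1}{6} \cdot \frac{5}{7} = \frac{5}{42}$)
$O{\left(f \right)} = 2 f \left(-4 + f\right)$
$H{\left(C \right)} = - \frac{2}{C} + 4 C \left(-4 + C\right)$ ($H{\left(C \right)} = 2 \left(2 C \left(-4 + C\right) - \frac{1}{C}\right) = 2 \left(- \frac{1}{C} + 2 C \left(-4 + C\right)\right) = - \frac{2}{C} + 4 C \left(-4 + C\right)$)
$\frac{M{\left(100 \right)}}{H{\left(28 \right)}} = \frac{5}{42 \frac{2 \left(-1 + 2 \cdot 28^{2} \left(-4 + 28\right)\right)}{28}} = \frac{5}{42 \cdot 2 \cdot \frac{1}{28} \left(-1 + 2 \cdot 784 \cdot 24\right)} = \frac{5}{42 \cdot 2 \cdot \frac{1}{28} \left(-1 + 37632\right)} = \frac{5}{42 \cdot 2 \cdot \frac{1}{28} \cdot 37631} = \frac{5}{42 \cdot \frac{37631}{14}} = \frac{5}{42} \cdot \frac{14}{37631} = \frac{5}{112893}$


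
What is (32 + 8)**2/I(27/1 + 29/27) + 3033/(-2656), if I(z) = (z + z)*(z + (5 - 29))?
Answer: 64804383/11072864 ≈ 5.8525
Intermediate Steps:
I(z) = 2*z*(-24 + z) (I(z) = (2*z)*(z - 24) = (2*z)*(-24 + z) = 2*z*(-24 + z))
(32 + 8)**2/I(27/1 + 29/27) + 3033/(-2656) = (32 + 8)**2/((2*(27/1 + 29/27)*(-24 + (27/1 + 29/27)))) + 3033/(-2656) = 40**2/((2*(27*1 + 29*(1/27))*(-24 + (27*1 + 29*(1/27))))) + 3033*(-1/2656) = 1600/((2*(27 + 29/27)*(-24 + (27 + 29/27)))) - 3033/2656 = 1600/((2*(758/27)*(-24 + 758/27))) - 3033/2656 = 1600/((2*(758/27)*(110/27))) - 3033/2656 = 1600/(166760/729) - 3033/2656 = 1600*(729/166760) - 3033/2656 = 29160/4169 - 3033/2656 = 64804383/11072864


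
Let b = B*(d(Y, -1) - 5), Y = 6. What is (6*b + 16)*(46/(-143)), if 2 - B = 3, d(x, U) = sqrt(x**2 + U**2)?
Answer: -2116/143 + 276*sqrt(37)/143 ≈ -3.0570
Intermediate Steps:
d(x, U) = sqrt(U**2 + x**2)
B = -1 (B = 2 - 1*3 = 2 - 3 = -1)
b = 5 - sqrt(37) (b = -(sqrt((-1)**2 + 6**2) - 5) = -(sqrt(1 + 36) - 5) = -(sqrt(37) - 5) = -(-5 + sqrt(37)) = 5 - sqrt(37) ≈ -1.0828)
(6*b + 16)*(46/(-143)) = (6*(5 - sqrt(37)) + 16)*(46/(-143)) = ((30 - 6*sqrt(37)) + 16)*(46*(-1/143)) = (46 - 6*sqrt(37))*(-46/143) = -2116/143 + 276*sqrt(37)/143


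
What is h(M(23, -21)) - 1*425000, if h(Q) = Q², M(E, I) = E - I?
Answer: -423064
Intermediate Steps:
h(M(23, -21)) - 1*425000 = (23 - 1*(-21))² - 1*425000 = (23 + 21)² - 425000 = 44² - 425000 = 1936 - 425000 = -423064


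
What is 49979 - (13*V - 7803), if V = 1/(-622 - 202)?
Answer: 47612381/824 ≈ 57782.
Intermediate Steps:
V = -1/824 (V = 1/(-824) = -1/824 ≈ -0.0012136)
49979 - (13*V - 7803) = 49979 - (13*(-1/824) - 7803) = 49979 - (-13/824 - 7803) = 49979 - 1*(-6429685/824) = 49979 + 6429685/824 = 47612381/824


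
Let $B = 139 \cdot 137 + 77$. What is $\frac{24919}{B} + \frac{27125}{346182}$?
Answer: $\frac{4572569629}{3309499920} \approx 1.3816$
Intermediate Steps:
$B = 19120$ ($B = 19043 + 77 = 19120$)
$\frac{24919}{B} + \frac{27125}{346182} = \frac{24919}{19120} + \frac{27125}{346182} = \frac{4572569629}{3309499920}$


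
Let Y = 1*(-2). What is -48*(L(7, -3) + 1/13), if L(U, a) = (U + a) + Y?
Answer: -1296/13 ≈ -99.692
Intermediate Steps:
Y = -2
L(U, a) = -2 + U + a (L(U, a) = (U + a) - 2 = -2 + U + a)
-48*(L(7, -3) + 1/13) = -48*((-2 + 7 - 3) + 1/13) = -48*(2 + 1/13) = -48*27/13 = -1296/13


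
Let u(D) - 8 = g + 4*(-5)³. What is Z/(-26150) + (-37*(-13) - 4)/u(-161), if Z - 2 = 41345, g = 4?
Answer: -16325443/6380600 ≈ -2.5586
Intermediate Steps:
Z = 41347 (Z = 2 + 41345 = 41347)
u(D) = -488 (u(D) = 8 + (4 + 4*(-5)³) = 8 + (4 + 4*(-125)) = 8 + (4 - 500) = 8 - 496 = -488)
Z/(-26150) + (-37*(-13) - 4)/u(-161) = 41347/(-26150) + (-37*(-13) - 4)/(-488) = 41347*(-1/26150) + (481 - 4)*(-1/488) = -41347/26150 + 477*(-1/488) = -41347/26150 - 477/488 = -16325443/6380600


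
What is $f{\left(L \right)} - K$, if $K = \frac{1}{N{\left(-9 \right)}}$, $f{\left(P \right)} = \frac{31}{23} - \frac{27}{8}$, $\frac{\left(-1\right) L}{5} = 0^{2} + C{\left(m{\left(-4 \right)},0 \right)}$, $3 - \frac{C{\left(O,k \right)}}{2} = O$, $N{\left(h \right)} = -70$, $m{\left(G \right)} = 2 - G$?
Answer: $- \frac{12963}{6440} \approx -2.0129$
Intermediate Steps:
$C{\left(O,k \right)} = 6 - 2 O$
$L = 30$ ($L = - 5 \left(0^{2} + \left(6 - 2 \left(2 - -4\right)\right)\right) = - 5 \left(0 + \left(6 - 2 \left(2 + 4\right)\right)\right) = - 5 \left(0 + \left(6 - 12\right)\right) = - 5 \left(0 - 6\right) = \left(-5\right) \left(-6\right) = 30$)
$f{\left(P \right)} = - \frac{373}{184}$ ($f{\left(P \right)} = 31 \cdot \frac{1}{23} - \frac{27}{8} = \frac{31}{23} - \frac{27}{8} = - \frac{373}{184}$)
$K = - \frac{1}{70}$ ($K = \frac{1}{-70} = - \frac{1}{70} \approx -0.014286$)
$f{\left(L \right)} - K = - \frac{373}{184} - - \frac{1}{70} = - \frac{373}{184} + \frac{1}{70} = - \frac{12963}{6440}$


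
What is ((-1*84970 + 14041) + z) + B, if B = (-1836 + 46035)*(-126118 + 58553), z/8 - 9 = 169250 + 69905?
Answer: -2984463052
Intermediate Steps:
z = 1913312 (z = 72 + 8*(169250 + 69905) = 72 + 8*239155 = 72 + 1913240 = 1913312)
B = -2986305435 (B = 44199*(-67565) = -2986305435)
((-1*84970 + 14041) + z) + B = ((-1*84970 + 14041) + 1913312) - 2986305435 = ((-84970 + 14041) + 1913312) - 2986305435 = (-70929 + 1913312) - 2986305435 = 1842383 - 2986305435 = -2984463052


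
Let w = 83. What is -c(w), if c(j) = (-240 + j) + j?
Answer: 74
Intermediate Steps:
c(j) = -240 + 2*j
-c(w) = -(-240 + 2*83) = -(-240 + 166) = -1*(-74) = 74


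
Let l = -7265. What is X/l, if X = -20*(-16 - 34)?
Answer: -200/1453 ≈ -0.13765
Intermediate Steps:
X = 1000 (X = -20*(-50) = 1000)
X/l = 1000/(-7265) = 1000*(-1/7265) = -200/1453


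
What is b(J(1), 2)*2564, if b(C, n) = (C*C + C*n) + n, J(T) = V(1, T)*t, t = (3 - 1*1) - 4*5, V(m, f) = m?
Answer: 743560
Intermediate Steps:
t = -18 (t = (3 - 1) - 20 = 2 - 20 = -18)
J(T) = -18 (J(T) = 1*(-18) = -18)
b(C, n) = n + C² + C*n (b(C, n) = (C² + C*n) + n = n + C² + C*n)
b(J(1), 2)*2564 = (2 + (-18)² - 18*2)*2564 = (2 + 324 - 36)*2564 = 290*2564 = 743560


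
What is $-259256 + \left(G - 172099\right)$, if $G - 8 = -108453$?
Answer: $-539800$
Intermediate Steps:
$G = -108445$ ($G = 8 - 108453 = -108445$)
$-259256 + \left(G - 172099\right) = -259256 - 280544 = -539800$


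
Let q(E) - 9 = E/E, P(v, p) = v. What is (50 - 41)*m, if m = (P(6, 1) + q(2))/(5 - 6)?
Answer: -144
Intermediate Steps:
q(E) = 10 (q(E) = 9 + E/E = 9 + 1 = 10)
m = -16 (m = (6 + 10)/(5 - 6) = 16/(-1) = 16*(-1) = -16)
(50 - 41)*m = (50 - 41)*(-16) = 9*(-16) = -144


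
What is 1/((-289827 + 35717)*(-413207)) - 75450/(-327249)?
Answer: 2640750773974583/11453718356483910 ≈ 0.23056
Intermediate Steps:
1/((-289827 + 35717)*(-413207)) - 75450/(-327249) = -1/413207/(-254110) - 75450*(-1/327249) = -1/254110*(-1/413207) + 25150/109083 = 1/105000030770 + 25150/109083 = 2640750773974583/11453718356483910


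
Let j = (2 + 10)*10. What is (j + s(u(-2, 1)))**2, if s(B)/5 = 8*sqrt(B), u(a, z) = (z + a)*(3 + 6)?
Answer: 28800*I ≈ 28800.0*I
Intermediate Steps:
u(a, z) = 9*a + 9*z (u(a, z) = (a + z)*9 = 9*a + 9*z)
s(B) = 40*sqrt(B) (s(B) = 5*(8*sqrt(B)) = 40*sqrt(B))
j = 120 (j = 12*10 = 120)
(j + s(u(-2, 1)))**2 = (120 + 40*sqrt(9*(-2) + 9*1))**2 = (120 + 40*sqrt(-18 + 9))**2 = (120 + 40*sqrt(-9))**2 = (120 + 40*(3*I))**2 = (120 + 120*I)**2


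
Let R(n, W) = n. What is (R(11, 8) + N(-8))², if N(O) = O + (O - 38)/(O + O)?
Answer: 2209/64 ≈ 34.516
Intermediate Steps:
N(O) = O + (-38 + O)/(2*O) (N(O) = O + (-38 + O)/((2*O)) = O + (-38 + O)*(1/(2*O)) = O + (-38 + O)/(2*O))
(R(11, 8) + N(-8))² = (11 + (½ - 8 - 19/(-8)))² = (11 + (½ - 8 - 19*(-⅛)))² = (11 + (½ - 8 + 19/8))² = (11 - 41/8)² = (47/8)² = 2209/64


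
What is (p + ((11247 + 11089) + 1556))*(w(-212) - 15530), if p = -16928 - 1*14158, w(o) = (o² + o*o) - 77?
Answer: -534377514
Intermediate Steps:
w(o) = -77 + 2*o² (w(o) = (o² + o²) - 77 = 2*o² - 77 = -77 + 2*o²)
p = -31086 (p = -16928 - 14158 = -31086)
(p + ((11247 + 11089) + 1556))*(w(-212) - 15530) = (-31086 + ((11247 + 11089) + 1556))*((-77 + 2*(-212)²) - 15530) = (-31086 + (22336 + 1556))*((-77 + 2*44944) - 15530) = (-31086 + 23892)*((-77 + 89888) - 15530) = -7194*(89811 - 15530) = -7194*74281 = -534377514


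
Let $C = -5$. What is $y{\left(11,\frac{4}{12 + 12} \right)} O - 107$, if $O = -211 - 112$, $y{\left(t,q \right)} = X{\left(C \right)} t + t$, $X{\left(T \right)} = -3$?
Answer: $6999$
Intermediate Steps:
$y{\left(t,q \right)} = - 2 t$ ($y{\left(t,q \right)} = - 3 t + t = - 2 t$)
$O = -323$ ($O = -211 - 112 = -323$)
$y{\left(11,\frac{4}{12 + 12} \right)} O - 107 = \left(-2\right) 11 \left(-323\right) - 107 = \left(-22\right) \left(-323\right) - 107 = 7106 - 107 = 6999$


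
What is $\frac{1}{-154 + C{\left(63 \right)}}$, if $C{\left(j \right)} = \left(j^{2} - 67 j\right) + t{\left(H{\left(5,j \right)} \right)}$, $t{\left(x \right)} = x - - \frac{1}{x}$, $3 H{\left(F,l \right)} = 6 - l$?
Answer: $- \frac{19}{8076} \approx -0.0023527$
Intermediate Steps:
$H{\left(F,l \right)} = 2 - \frac{l}{3}$ ($H{\left(F,l \right)} = \frac{6 - l}{3} = 2 - \frac{l}{3}$)
$t{\left(x \right)} = x + \frac{1}{x}$
$C{\left(j \right)} = 2 + j^{2} + \frac{1}{2 - \frac{j}{3}} - \frac{202 j}{3}$ ($C{\left(j \right)} = \left(j^{2} - 67 j\right) - \left(-2 - \frac{1}{2 - \frac{j}{3}} + \frac{j}{3}\right) = \left(j^{2} - 67 j\right) + \left(2 + \frac{1}{2 - \frac{j}{3}} - \frac{j}{3}\right) = 2 + j^{2} + \frac{1}{2 - \frac{j}{3}} - \frac{202 j}{3}$)
$\frac{1}{-154 + C{\left(63 \right)}} = \frac{1}{-154 + \frac{-9 + \left(-6 + 63\right) \left(6 - 12726 + 3 \cdot 63^{2}\right)}{3 \left(-6 + 63\right)}} = \frac{1}{-154 + \frac{-9 + 57 \left(6 - 12726 + 3 \cdot 3969\right)}{3 \cdot 57}} = \frac{1}{-154 + \frac{1}{3} \cdot \frac{1}{57} \left(-9 + 57 \left(6 - 12726 + 11907\right)\right)} = \frac{1}{-154 + \frac{1}{3} \cdot \frac{1}{57} \left(-9 + 57 \left(-813\right)\right)} = \frac{1}{-154 + \frac{1}{3} \cdot \frac{1}{57} \left(-9 - 46341\right)} = \frac{1}{-154 + \frac{1}{3} \cdot \frac{1}{57} \left(-46350\right)} = \frac{1}{-154 - \frac{5150}{19}} = \frac{1}{- \frac{8076}{19}} = - \frac{19}{8076}$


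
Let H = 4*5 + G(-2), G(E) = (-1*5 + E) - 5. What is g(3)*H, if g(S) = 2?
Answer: 16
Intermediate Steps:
G(E) = -10 + E (G(E) = (-5 + E) - 5 = -10 + E)
H = 8 (H = 4*5 + (-10 - 2) = 20 - 12 = 8)
g(3)*H = 2*8 = 16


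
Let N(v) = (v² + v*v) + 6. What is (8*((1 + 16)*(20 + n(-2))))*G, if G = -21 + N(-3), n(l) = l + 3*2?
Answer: 9792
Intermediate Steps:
n(l) = 6 + l (n(l) = l + 6 = 6 + l)
N(v) = 6 + 2*v² (N(v) = (v² + v²) + 6 = 2*v² + 6 = 6 + 2*v²)
G = 3 (G = -21 + (6 + 2*(-3)²) = -21 + (6 + 2*9) = -21 + (6 + 18) = -21 + 24 = 3)
(8*((1 + 16)*(20 + n(-2))))*G = (8*((1 + 16)*(20 + (6 - 2))))*3 = (8*(17*(20 + 4)))*3 = (8*(17*24))*3 = (8*408)*3 = 3264*3 = 9792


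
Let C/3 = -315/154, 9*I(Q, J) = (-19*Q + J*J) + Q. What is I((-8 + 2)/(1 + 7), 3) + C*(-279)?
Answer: 18860/11 ≈ 1714.5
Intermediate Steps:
I(Q, J) = -2*Q + J²/9 (I(Q, J) = ((-19*Q + J*J) + Q)/9 = ((-19*Q + J²) + Q)/9 = ((J² - 19*Q) + Q)/9 = (J² - 18*Q)/9 = -2*Q + J²/9)
C = -135/22 (C = 3*(-315/154) = 3*(-315*1/154) = 3*(-45/22) = -135/22 ≈ -6.1364)
I((-8 + 2)/(1 + 7), 3) + C*(-279) = (-2*(-8 + 2)/(1 + 7) + (⅑)*3²) - 135/22*(-279) = (-(-12)/8 + (⅑)*9) + 37665/22 = (-(-12)/8 + 1) + 37665/22 = (-2*(-¾) + 1) + 37665/22 = (3/2 + 1) + 37665/22 = 5/2 + 37665/22 = 18860/11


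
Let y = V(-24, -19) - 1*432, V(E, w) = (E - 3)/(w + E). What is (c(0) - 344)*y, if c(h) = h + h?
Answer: 148392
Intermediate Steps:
V(E, w) = (-3 + E)/(E + w)
y = -18549/43 (y = (-3 - 24)/(-24 - 19) - 1*432 = -27/(-43) - 432 = -1/43*(-27) - 432 = 27/43 - 432 = -18549/43 ≈ -431.37)
c(h) = 2*h
(c(0) - 344)*y = (2*0 - 344)*(-18549/43) = (0 - 344)*(-18549/43) = -344*(-18549/43) = 148392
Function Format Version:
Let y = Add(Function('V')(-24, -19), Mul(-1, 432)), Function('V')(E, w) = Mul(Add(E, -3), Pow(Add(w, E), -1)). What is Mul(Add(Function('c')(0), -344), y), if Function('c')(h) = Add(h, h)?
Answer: 148392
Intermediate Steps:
Function('V')(E, w) = Mul(Pow(Add(E, w), -1), Add(-3, E)) (Function('V')(E, w) = Mul(Add(-3, E), Pow(Add(E, w), -1)) = Mul(Pow(Add(E, w), -1), Add(-3, E)))
y = Rational(-18549, 43) (y = Add(Mul(Pow(Add(-24, -19), -1), Add(-3, -24)), Mul(-1, 432)) = Add(Mul(Pow(-43, -1), -27), -432) = Add(Mul(Rational(-1, 43), -27), -432) = Add(Rational(27, 43), -432) = Rational(-18549, 43) ≈ -431.37)
Function('c')(h) = Mul(2, h)
Mul(Add(Function('c')(0), -344), y) = Mul(Add(Mul(2, 0), -344), Rational(-18549, 43)) = Mul(Add(0, -344), Rational(-18549, 43)) = Mul(-344, Rational(-18549, 43)) = 148392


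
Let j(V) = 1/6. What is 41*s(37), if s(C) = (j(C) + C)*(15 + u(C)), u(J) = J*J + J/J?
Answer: 12663055/6 ≈ 2.1105e+6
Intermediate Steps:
u(J) = 1 + J**2 (u(J) = J**2 + 1 = 1 + J**2)
j(V) = 1/6
s(C) = (16 + C**2)*(1/6 + C) (s(C) = (1/6 + C)*(15 + (1 + C**2)) = (1/6 + C)*(16 + C**2) = (16 + C**2)*(1/6 + C))
41*s(37) = 41*(8/3 + 37**3 + 16*37 + (1/6)*37**2) = 41*(8/3 + 50653 + 592 + (1/6)*1369) = 41*(8/3 + 50653 + 592 + 1369/6) = 41*(308855/6) = 12663055/6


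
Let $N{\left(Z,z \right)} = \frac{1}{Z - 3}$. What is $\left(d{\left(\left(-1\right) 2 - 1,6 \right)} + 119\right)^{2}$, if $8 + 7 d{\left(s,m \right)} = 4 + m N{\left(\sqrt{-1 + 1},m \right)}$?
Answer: $\frac{683929}{49} \approx 13958.0$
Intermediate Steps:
$N{\left(Z,z \right)} = \frac{1}{-3 + Z}$
$d{\left(s,m \right)} = - \frac{4}{7} - \frac{m}{21}$ ($d{\left(s,m \right)} = - \frac{8}{7} + \frac{4 + \frac{m}{-3 + \sqrt{-1 + 1}}}{7} = - \frac{8}{7} + \frac{4 + \frac{m}{-3 + \sqrt{0}}}{7} = - \frac{8}{7} + \frac{4 + \frac{m}{-3 + 0}}{7} = - \frac{8}{7} + \frac{4 + \frac{m}{-3}}{7} = - \frac{8}{7} + \frac{4 + m \left(- \frac{1}{3}\right)}{7} = - \frac{8}{7} + \frac{4 - \frac{m}{3}}{7} = - \frac{8}{7} - \left(- \frac{4}{7} + \frac{m}{21}\right) = - \frac{4}{7} - \frac{m}{21}$)
$\left(d{\left(\left(-1\right) 2 - 1,6 \right)} + 119\right)^{2} = \left(\left(- \frac{4}{7} - \frac{2}{7}\right) + 119\right)^{2} = \left(- \frac{6}{7} + 119\right)^{2} = \left(\frac{827}{7}\right)^{2} = \frac{683929}{49}$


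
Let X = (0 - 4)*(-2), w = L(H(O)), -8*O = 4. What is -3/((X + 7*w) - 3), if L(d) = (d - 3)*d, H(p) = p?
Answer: -4/23 ≈ -0.17391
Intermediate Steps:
O = -½ (O = -⅛*4 = -½ ≈ -0.50000)
L(d) = d*(-3 + d) (L(d) = (-3 + d)*d = d*(-3 + d))
w = 7/4 (w = -(-3 - ½)/2 = -½*(-7/2) = 7/4 ≈ 1.7500)
X = 8 (X = -4*(-2) = 8)
-3/((X + 7*w) - 3) = -3/((8 + 7*(7/4)) - 3) = -3/((8 + 49/4) - 3) = -3/(81/4 - 3) = -3/(69/4) = (4/69)*(-3) = -4/23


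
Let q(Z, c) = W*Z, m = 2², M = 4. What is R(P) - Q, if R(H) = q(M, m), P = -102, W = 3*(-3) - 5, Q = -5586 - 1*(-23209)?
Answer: -17679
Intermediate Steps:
Q = 17623 (Q = -5586 + 23209 = 17623)
W = -14 (W = -9 - 5 = -14)
m = 4
q(Z, c) = -14*Z
R(H) = -56 (R(H) = -14*4 = -56)
R(P) - Q = -56 - 1*17623 = -56 - 17623 = -17679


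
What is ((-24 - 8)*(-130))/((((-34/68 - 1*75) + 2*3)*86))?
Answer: -4160/5977 ≈ -0.69600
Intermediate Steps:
((-24 - 8)*(-130))/((((-34/68 - 1*75) + 2*3)*86)) = (-32*(-130))/((((-34*1/68 - 75) + 6)*86)) = 4160/((((-½ - 75) + 6)*86)) = 4160/(((-151/2 + 6)*86)) = 4160/((-139/2*86)) = 4160/(-5977) = 4160*(-1/5977) = -4160/5977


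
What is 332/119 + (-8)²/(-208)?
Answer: 3840/1547 ≈ 2.4822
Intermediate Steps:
332/119 + (-8)²/(-208) = 332*(1/119) + 64*(-1/208) = 332/119 - 4/13 = 3840/1547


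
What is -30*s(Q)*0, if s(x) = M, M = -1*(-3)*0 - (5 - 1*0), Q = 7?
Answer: 0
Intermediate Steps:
M = -5 (M = 3*0 - (5 + 0) = 0 - 1*5 = 0 - 5 = -5)
s(x) = -5
-30*s(Q)*0 = -30*(-5)*0 = 150*0 = 0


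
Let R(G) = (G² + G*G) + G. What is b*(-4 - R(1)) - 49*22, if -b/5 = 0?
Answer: -1078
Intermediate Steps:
b = 0 (b = -5*0 = 0)
R(G) = G + 2*G² (R(G) = (G² + G²) + G = 2*G² + G = G + 2*G²)
b*(-4 - R(1)) - 49*22 = 0*(-4 - (1 + 2*1)) - 49*22 = 0*(-4 - (1 + 2)) - 1078 = 0*(-4 - 3) - 1078 = 0*(-7) - 1078 = 0 - 1078 = -1078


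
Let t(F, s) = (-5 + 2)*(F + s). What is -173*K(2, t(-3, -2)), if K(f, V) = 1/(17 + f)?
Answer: -173/19 ≈ -9.1053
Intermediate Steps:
t(F, s) = -3*F - 3*s (t(F, s) = -3*(F + s) = -3*F - 3*s)
-173*K(2, t(-3, -2)) = -173/(17 + 2) = -173/19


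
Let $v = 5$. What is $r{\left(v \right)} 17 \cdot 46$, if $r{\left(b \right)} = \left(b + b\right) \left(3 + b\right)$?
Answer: $62560$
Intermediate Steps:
$r{\left(b \right)} = 2 b \left(3 + b\right)$
$r{\left(v \right)} 17 \cdot 46 = 2 \cdot 5 \left(3 + 5\right) 17 \cdot 46 = 2 \cdot 5 \cdot 8 \cdot 17 \cdot 46 = 80 \cdot 17 \cdot 46 = 1360 \cdot 46 = 62560$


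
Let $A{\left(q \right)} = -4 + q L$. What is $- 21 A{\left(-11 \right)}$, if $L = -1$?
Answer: $-147$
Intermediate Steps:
$A{\left(q \right)} = -4 - q$ ($A{\left(q \right)} = -4 + q \left(-1\right) = -4 - q$)
$- 21 A{\left(-11 \right)} = - 21 \left(-4 - -11\right) = - 21 \left(-4 + 11\right) = \left(-21\right) 7 = -147$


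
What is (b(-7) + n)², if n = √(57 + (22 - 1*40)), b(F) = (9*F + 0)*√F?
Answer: -27744 - 126*I*√273 ≈ -27744.0 - 2081.9*I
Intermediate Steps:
b(F) = 9*F^(3/2) (b(F) = (9*F)*√F = 9*F^(3/2))
n = √39 (n = √(57 + (22 - 40)) = √(57 - 18) = √39 ≈ 6.2450)
(b(-7) + n)² = (9*(-7)^(3/2) + √39)² = (9*(-7*I*√7) + √39)² = (-63*I*√7 + √39)² = (√39 - 63*I*√7)²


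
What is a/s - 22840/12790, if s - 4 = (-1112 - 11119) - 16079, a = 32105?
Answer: -105713199/36203374 ≈ -2.9200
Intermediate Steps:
s = -28306 (s = 4 + ((-1112 - 11119) - 16079) = 4 + (-12231 - 16079) = 4 - 28310 = -28306)
a/s - 22840/12790 = 32105/(-28306) - 22840/12790 = 32105*(-1/28306) - 22840*1/12790 = -32105/28306 - 2284/1279 = -105713199/36203374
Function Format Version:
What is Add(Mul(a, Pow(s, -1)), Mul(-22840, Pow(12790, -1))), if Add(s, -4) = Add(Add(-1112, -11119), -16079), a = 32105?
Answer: Rational(-105713199, 36203374) ≈ -2.9200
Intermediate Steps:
s = -28306 (s = Add(4, Add(Add(-1112, -11119), -16079)) = Add(4, Add(-12231, -16079)) = Add(4, -28310) = -28306)
Add(Mul(a, Pow(s, -1)), Mul(-22840, Pow(12790, -1))) = Add(Mul(32105, Pow(-28306, -1)), Mul(-22840, Pow(12790, -1))) = Add(Mul(32105, Rational(-1, 28306)), Mul(-22840, Rational(1, 12790))) = Add(Rational(-32105, 28306), Rational(-2284, 1279)) = Rational(-105713199, 36203374)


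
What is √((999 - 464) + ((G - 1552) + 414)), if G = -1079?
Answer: 29*I*√2 ≈ 41.012*I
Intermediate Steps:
√((999 - 464) + ((G - 1552) + 414)) = √((999 - 464) + ((-1079 - 1552) + 414)) = √(535 + (-2631 + 414)) = √(535 - 2217) = √(-1682) = 29*I*√2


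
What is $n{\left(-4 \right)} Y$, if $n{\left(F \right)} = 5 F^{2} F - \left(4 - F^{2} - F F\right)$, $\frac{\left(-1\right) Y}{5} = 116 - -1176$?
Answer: $1886320$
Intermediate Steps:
$Y = -6460$ ($Y = - 5 \left(116 - -1176\right) = - 5 \left(116 + 1176\right) = \left(-5\right) 1292 = -6460$)
$n{\left(F \right)} = -4 + 2 F^{2} + 5 F^{3}$ ($n{\left(F \right)} = 5 F^{3} + \left(\left(F^{2} + F^{2}\right) - 4\right) = 5 F^{3} + \left(2 F^{2} - 4\right) = 5 F^{3} + \left(-4 + 2 F^{2}\right) = -4 + 2 F^{2} + 5 F^{3}$)
$n{\left(-4 \right)} Y = \left(-4 + 2 \left(-4\right)^{2} + 5 \left(-4\right)^{3}\right) \left(-6460\right) = \left(-4 + 2 \cdot 16 + 5 \left(-64\right)\right) \left(-6460\right) = \left(-4 + 32 - 320\right) \left(-6460\right) = \left(-292\right) \left(-6460\right) = 1886320$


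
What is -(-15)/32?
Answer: 15/32 ≈ 0.46875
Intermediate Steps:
-(-15)/32 = -15*(-1/32) = 15/32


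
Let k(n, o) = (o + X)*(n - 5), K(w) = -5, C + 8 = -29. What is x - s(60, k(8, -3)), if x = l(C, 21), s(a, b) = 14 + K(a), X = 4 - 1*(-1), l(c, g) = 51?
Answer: 42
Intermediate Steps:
C = -37 (C = -8 - 29 = -37)
X = 5 (X = 4 + 1 = 5)
k(n, o) = (-5 + n)*(5 + o) (k(n, o) = (o + 5)*(n - 5) = (5 + o)*(-5 + n) = (-5 + n)*(5 + o))
s(a, b) = 9 (s(a, b) = 14 - 5 = 9)
x = 51
x - s(60, k(8, -3)) = 51 - 1*9 = 51 - 9 = 42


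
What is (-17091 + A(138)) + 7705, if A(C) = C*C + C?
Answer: 9796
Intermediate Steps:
A(C) = C + C² (A(C) = C² + C = C + C²)
(-17091 + A(138)) + 7705 = (-17091 + 138*(1 + 138)) + 7705 = (-17091 + 138*139) + 7705 = (-17091 + 19182) + 7705 = 2091 + 7705 = 9796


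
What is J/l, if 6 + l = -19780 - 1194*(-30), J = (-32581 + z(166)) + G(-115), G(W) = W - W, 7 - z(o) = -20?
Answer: -16277/8017 ≈ -2.0303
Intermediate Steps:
z(o) = 27 (z(o) = 7 - 1*(-20) = 7 + 20 = 27)
G(W) = 0
J = -32554 (J = (-32581 + 27) + 0 = -32554 + 0 = -32554)
l = 16034 (l = -6 + (-19780 - 1194*(-30)) = -6 + (-19780 + 35820) = -6 + 16040 = 16034)
J/l = -32554/16034 = -32554*1/16034 = -16277/8017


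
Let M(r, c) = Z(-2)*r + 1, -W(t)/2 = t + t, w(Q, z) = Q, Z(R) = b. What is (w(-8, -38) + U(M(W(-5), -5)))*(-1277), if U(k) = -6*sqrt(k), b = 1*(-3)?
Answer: 10216 + 7662*I*sqrt(59) ≈ 10216.0 + 58853.0*I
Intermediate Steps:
b = -3
Z(R) = -3
W(t) = -4*t (W(t) = -2*(t + t) = -4*t)
M(r, c) = 1 - 3*r (M(r, c) = -3*r + 1 = 1 - 3*r)
(w(-8, -38) + U(M(W(-5), -5)))*(-1277) = (-8 - 6*sqrt(1 - (-12)*(-5)))*(-1277) = (-8 - 6*sqrt(1 - 3*20))*(-1277) = (-8 - 6*sqrt(1 - 60))*(-1277) = (-8 - 6*I*sqrt(59))*(-1277) = 10216 + 7662*I*sqrt(59)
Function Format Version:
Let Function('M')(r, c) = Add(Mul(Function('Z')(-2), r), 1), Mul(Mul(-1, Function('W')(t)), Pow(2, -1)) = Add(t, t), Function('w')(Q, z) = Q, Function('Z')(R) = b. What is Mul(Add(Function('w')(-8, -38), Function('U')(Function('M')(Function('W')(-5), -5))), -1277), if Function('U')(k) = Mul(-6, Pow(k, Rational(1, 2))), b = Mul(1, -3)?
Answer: Add(10216, Mul(7662, I, Pow(59, Rational(1, 2)))) ≈ Add(10216., Mul(58853., I))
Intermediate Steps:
b = -3
Function('Z')(R) = -3
Function('W')(t) = Mul(-4, t) (Function('W')(t) = Mul(-2, Add(t, t)) = Mul(-2, Mul(2, t)) = Mul(-4, t))
Function('M')(r, c) = Add(1, Mul(-3, r)) (Function('M')(r, c) = Add(Mul(-3, r), 1) = Add(1, Mul(-3, r)))
Mul(Add(Function('w')(-8, -38), Function('U')(Function('M')(Function('W')(-5), -5))), -1277) = Mul(Add(-8, Mul(-6, Pow(Add(1, Mul(-3, Mul(-4, -5))), Rational(1, 2)))), -1277) = Mul(Add(-8, Mul(-6, Pow(Add(1, Mul(-3, 20)), Rational(1, 2)))), -1277) = Mul(Add(-8, Mul(-6, Pow(Add(1, -60), Rational(1, 2)))), -1277) = Mul(Add(-8, Mul(-6, Pow(-59, Rational(1, 2)))), -1277) = Mul(Add(-8, Mul(-6, Mul(I, Pow(59, Rational(1, 2))))), -1277) = Mul(Add(-8, Mul(-6, I, Pow(59, Rational(1, 2)))), -1277) = Add(10216, Mul(7662, I, Pow(59, Rational(1, 2))))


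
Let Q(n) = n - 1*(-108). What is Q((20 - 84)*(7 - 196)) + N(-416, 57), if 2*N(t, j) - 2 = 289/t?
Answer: 10154271/832 ≈ 12205.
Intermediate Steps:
N(t, j) = 1 + 289/(2*t) (N(t, j) = 1 + (289/t)/2 = 1 + 289/(2*t))
Q(n) = 108 + n (Q(n) = n + 108 = 108 + n)
Q((20 - 84)*(7 - 196)) + N(-416, 57) = (108 + (20 - 84)*(7 - 196)) + (289/2 - 416)/(-416) = (108 - 64*(-189)) - 1/416*(-543/2) = (108 + 12096) + 543/832 = 12204 + 543/832 = 10154271/832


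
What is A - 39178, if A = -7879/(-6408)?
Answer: -251044745/6408 ≈ -39177.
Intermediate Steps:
A = 7879/6408 (A = -7879*(-1/6408) = 7879/6408 ≈ 1.2296)
A - 39178 = 7879/6408 - 39178 = -251044745/6408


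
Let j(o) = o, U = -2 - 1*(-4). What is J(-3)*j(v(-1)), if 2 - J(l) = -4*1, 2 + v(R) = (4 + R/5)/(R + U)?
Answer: 54/5 ≈ 10.800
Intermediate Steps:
U = 2 (U = -2 + 4 = 2)
v(R) = -2 + (4 + R/5)/(2 + R) (v(R) = -2 + (4 + R/5)/(R + 2) = -2 + (4 + R*(⅕))/(2 + R) = -2 + (4 + R/5)/(2 + R))
J(l) = 6 (J(l) = 2 - (-4) = 2 - 1*(-4) = 2 + 4 = 6)
J(-3)*j(v(-1)) = 6*(-9*(-1)/(10 + 5*(-1))) = 6*(-9*(-1)/(10 - 5)) = 6*(-9*(-1)/5) = 6*(-9*(-1)*⅕) = 6*(9/5) = 54/5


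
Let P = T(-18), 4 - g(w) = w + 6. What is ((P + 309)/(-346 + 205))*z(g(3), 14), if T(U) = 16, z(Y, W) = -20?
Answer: 6500/141 ≈ 46.099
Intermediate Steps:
g(w) = -2 - w (g(w) = 4 - (w + 6) = 4 - (6 + w) = 4 + (-6 - w) = -2 - w)
P = 16
((P + 309)/(-346 + 205))*z(g(3), 14) = ((16 + 309)/(-346 + 205))*(-20) = (325/(-141))*(-20) = (325*(-1/141))*(-20) = -325/141*(-20) = 6500/141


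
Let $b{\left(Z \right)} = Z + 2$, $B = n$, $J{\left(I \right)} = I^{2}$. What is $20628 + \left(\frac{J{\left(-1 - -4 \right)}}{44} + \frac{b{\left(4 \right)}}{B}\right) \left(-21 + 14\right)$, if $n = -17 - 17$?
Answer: $\frac{15429597}{748} \approx 20628.0$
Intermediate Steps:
$n = -34$ ($n = -17 - 17 = -34$)
$B = -34$
$b{\left(Z \right)} = 2 + Z$
$20628 + \left(\frac{J{\left(-1 - -4 \right)}}{44} + \frac{b{\left(4 \right)}}{B}\right) \left(-21 + 14\right) = 20628 + \left(\frac{\left(-1 - -4\right)^{2}}{44} + \frac{2 + 4}{-34}\right) \left(-21 + 14\right) = 20628 + \left(\left(-1 + 4\right)^{2} \cdot \frac{1}{44} + 6 \left(- \frac{1}{34}\right)\right) \left(-7\right) = 20628 + \left(3^{2} \cdot \frac{1}{44} - \frac{3}{17}\right) \left(-7\right) = 20628 + \left(9 \cdot \frac{1}{44} - \frac{3}{17}\right) \left(-7\right) = 20628 + \left(\frac{9}{44} - \frac{3}{17}\right) \left(-7\right) = 20628 + \frac{21}{748} \left(-7\right) = 20628 - \frac{147}{748} = \frac{15429597}{748}$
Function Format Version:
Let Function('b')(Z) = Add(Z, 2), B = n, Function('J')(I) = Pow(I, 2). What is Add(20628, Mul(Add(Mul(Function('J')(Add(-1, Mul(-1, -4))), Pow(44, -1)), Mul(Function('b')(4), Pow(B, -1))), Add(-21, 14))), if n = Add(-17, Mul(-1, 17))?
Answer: Rational(15429597, 748) ≈ 20628.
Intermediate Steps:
n = -34 (n = Add(-17, -17) = -34)
B = -34
Function('b')(Z) = Add(2, Z)
Add(20628, Mul(Add(Mul(Function('J')(Add(-1, Mul(-1, -4))), Pow(44, -1)), Mul(Function('b')(4), Pow(B, -1))), Add(-21, 14))) = Add(20628, Mul(Add(Mul(Pow(Add(-1, Mul(-1, -4)), 2), Pow(44, -1)), Mul(Add(2, 4), Pow(-34, -1))), Add(-21, 14))) = Add(20628, Mul(Add(Mul(Pow(Add(-1, 4), 2), Rational(1, 44)), Mul(6, Rational(-1, 34))), -7)) = Add(20628, Mul(Add(Mul(Pow(3, 2), Rational(1, 44)), Rational(-3, 17)), -7)) = Add(20628, Mul(Add(Mul(9, Rational(1, 44)), Rational(-3, 17)), -7)) = Add(20628, Mul(Add(Rational(9, 44), Rational(-3, 17)), -7)) = Add(20628, Mul(Rational(21, 748), -7)) = Add(20628, Rational(-147, 748)) = Rational(15429597, 748)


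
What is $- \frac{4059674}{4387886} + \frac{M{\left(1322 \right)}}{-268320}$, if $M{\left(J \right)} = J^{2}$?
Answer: $- \frac{1094741235463}{147169696440} \approx -7.4386$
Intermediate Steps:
$- \frac{4059674}{4387886} + \frac{M{\left(1322 \right)}}{-268320} = - \frac{4059674}{4387886} + \frac{1322^{2}}{-268320} = \left(-4059674\right) \frac{1}{4387886} + 1747684 \left(- \frac{1}{268320}\right) = - \frac{2029837}{2193943} - \frac{436921}{67080} = - \frac{1094741235463}{147169696440}$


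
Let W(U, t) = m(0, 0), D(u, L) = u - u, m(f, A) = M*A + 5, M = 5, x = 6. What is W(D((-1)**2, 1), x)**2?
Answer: 25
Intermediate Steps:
m(f, A) = 5 + 5*A (m(f, A) = 5*A + 5 = 5 + 5*A)
D(u, L) = 0
W(U, t) = 5 (W(U, t) = 5 + 5*0 = 5 + 0 = 5)
W(D((-1)**2, 1), x)**2 = 5**2 = 25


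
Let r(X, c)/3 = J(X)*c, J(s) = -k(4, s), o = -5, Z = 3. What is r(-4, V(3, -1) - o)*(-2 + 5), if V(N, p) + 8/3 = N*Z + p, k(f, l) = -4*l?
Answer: -1488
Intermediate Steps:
V(N, p) = -8/3 + p + 3*N (V(N, p) = -8/3 + (N*3 + p) = -8/3 + (3*N + p) = -8/3 + (p + 3*N) = -8/3 + p + 3*N)
J(s) = 4*s (J(s) = -(-4)*s = 4*s)
r(X, c) = 12*X*c (r(X, c) = 3*((4*X)*c) = 3*(4*X*c) = 12*X*c)
r(-4, V(3, -1) - o)*(-2 + 5) = (12*(-4)*((-8/3 - 1 + 3*3) - 1*(-5)))*(-2 + 5) = (12*(-4)*((-8/3 - 1 + 9) + 5))*3 = (12*(-4)*(16/3 + 5))*3 = (12*(-4)*(31/3))*3 = -496*3 = -1488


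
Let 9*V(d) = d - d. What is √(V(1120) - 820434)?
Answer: I*√820434 ≈ 905.78*I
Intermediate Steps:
V(d) = 0 (V(d) = (d - d)/9 = (⅑)*0 = 0)
√(V(1120) - 820434) = √(0 - 820434) = √(-820434) = I*√820434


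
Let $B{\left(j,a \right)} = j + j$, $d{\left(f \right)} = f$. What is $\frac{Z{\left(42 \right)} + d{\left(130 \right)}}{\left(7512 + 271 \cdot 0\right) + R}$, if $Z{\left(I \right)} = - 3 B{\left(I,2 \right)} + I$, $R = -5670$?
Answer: $- \frac{40}{921} \approx -0.043431$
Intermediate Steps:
$B{\left(j,a \right)} = 2 j$
$Z{\left(I \right)} = - 5 I$ ($Z{\left(I \right)} = - 3 \cdot 2 I + I = - 6 I + I = - 5 I$)
$\frac{Z{\left(42 \right)} + d{\left(130 \right)}}{\left(7512 + 271 \cdot 0\right) + R} = \frac{\left(-5\right) 42 + 130}{\left(7512 + 271 \cdot 0\right) - 5670} = \frac{-210 + 130}{\left(7512 + 0\right) - 5670} = - \frac{80}{7512 - 5670} = - \frac{80}{1842} = \left(-80\right) \frac{1}{1842} = - \frac{40}{921}$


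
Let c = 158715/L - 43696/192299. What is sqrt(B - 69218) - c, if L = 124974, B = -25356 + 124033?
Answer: -2784430209/2670263914 + sqrt(29459) ≈ 170.59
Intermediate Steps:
B = 98677
c = 2784430209/2670263914 (c = 158715/124974 - 43696/192299 = 158715*(1/124974) - 43696*1/192299 = 17635/13886 - 43696/192299 = 2784430209/2670263914 ≈ 1.0428)
sqrt(B - 69218) - c = sqrt(98677 - 69218) - 1*2784430209/2670263914 = sqrt(29459) - 2784430209/2670263914 = -2784430209/2670263914 + sqrt(29459)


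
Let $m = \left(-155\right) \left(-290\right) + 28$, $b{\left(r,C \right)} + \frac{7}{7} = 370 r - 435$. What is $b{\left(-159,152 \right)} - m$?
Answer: $-104244$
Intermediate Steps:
$b{\left(r,C \right)} = -436 + 370 r$ ($b{\left(r,C \right)} = -1 + \left(370 r - 435\right) = -1 + \left(-435 + 370 r\right) = -436 + 370 r$)
$m = 44978$ ($m = 44950 + 28 = 44978$)
$b{\left(-159,152 \right)} - m = \left(-436 + 370 \left(-159\right)\right) - 44978 = \left(-436 - 58830\right) - 44978 = -59266 - 44978 = -104244$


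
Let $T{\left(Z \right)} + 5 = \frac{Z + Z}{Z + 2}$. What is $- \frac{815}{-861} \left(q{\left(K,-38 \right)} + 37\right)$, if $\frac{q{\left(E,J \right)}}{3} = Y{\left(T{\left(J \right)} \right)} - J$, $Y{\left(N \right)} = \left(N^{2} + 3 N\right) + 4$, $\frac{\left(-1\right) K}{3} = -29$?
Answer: $\frac{509375}{3321} \approx 153.38$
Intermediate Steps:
$T{\left(Z \right)} = -5 + \frac{2 Z}{2 + Z}$ ($T{\left(Z \right)} = -5 + \frac{Z + Z}{Z + 2} = -5 + \frac{2 Z}{2 + Z}$)
$K = 87$ ($K = \left(-3\right) \left(-29\right) = 87$)
$Y{\left(N \right)} = 4 + N^{2} + 3 N$
$q{\left(E,J \right)} = 12 - 3 J + \frac{3 \left(-10 - 3 J\right)^{2}}{\left(2 + J\right)^{2}} + \frac{9 \left(-10 - 3 J\right)}{2 + J}$ ($q{\left(E,J \right)} = 3 \left(\left(4 + \left(\frac{-10 - 3 J}{2 + J}\right)^{2} + 3 \frac{-10 - 3 J}{2 + J}\right) - J\right) = 3 \left(\left(4 + \frac{\left(-10 - 3 J\right)^{2}}{\left(2 + J\right)^{2}} + \frac{3 \left(-10 - 3 J\right)}{2 + J}\right) - J\right) = 3 \left(4 - J + \frac{\left(-10 - 3 J\right)^{2}}{\left(2 + J\right)^{2}} + \frac{3 \left(-10 - 3 J\right)}{2 + J}\right) = 12 - 3 J + \frac{3 \left(-10 - 3 J\right)^{2}}{\left(2 + J\right)^{2}} + \frac{9 \left(-10 - 3 J\right)}{2 + J}$)
$- \frac{815}{-861} \left(q{\left(K,-38 \right)} + 37\right) = - \frac{815}{-861} \left(\frac{3 \left(56 - \left(-38\right)^{3} + 24 \left(-38\right)\right)}{4 + \left(-38\right)^{2} + 4 \left(-38\right)} + 37\right) = \left(-815\right) \left(- \frac{1}{861}\right) \left(\frac{3 \left(56 - -54872 - 912\right)}{4 + 1444 - 152} + 37\right) = \frac{815 \left(\frac{3 \left(56 + 54872 - 912\right)}{1296} + 37\right)}{861} = \frac{815 \left(3 \cdot \frac{1}{1296} \cdot 54016 + 37\right)}{861} = \frac{815 \left(\frac{3376}{27} + 37\right)}{861} = \frac{815}{861} \cdot \frac{4375}{27} = \frac{509375}{3321}$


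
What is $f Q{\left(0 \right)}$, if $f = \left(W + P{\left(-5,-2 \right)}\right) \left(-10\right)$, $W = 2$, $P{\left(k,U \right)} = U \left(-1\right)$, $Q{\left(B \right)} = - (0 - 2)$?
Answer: $-80$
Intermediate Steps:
$Q{\left(B \right)} = 2$ ($Q{\left(B \right)} = \left(-1\right) \left(-2\right) = 2$)
$P{\left(k,U \right)} = - U$
$f = -40$ ($f = \left(2 - -2\right) \left(-10\right) = \left(2 + 2\right) \left(-10\right) = 4 \left(-10\right) = -40$)
$f Q{\left(0 \right)} = \left(-40\right) 2 = -80$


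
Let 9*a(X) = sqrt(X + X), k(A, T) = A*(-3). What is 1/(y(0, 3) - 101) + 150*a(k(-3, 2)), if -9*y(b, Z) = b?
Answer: -1/101 + 50*sqrt(2) ≈ 70.701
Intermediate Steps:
y(b, Z) = -b/9
k(A, T) = -3*A
a(X) = sqrt(2)*sqrt(X)/9 (a(X) = sqrt(X + X)/9 = sqrt(2*X)/9 = (sqrt(2)*sqrt(X))/9 = sqrt(2)*sqrt(X)/9)
1/(y(0, 3) - 101) + 150*a(k(-3, 2)) = 1/(-1/9*0 - 101) + 150*(sqrt(2)*sqrt(-3*(-3))/9) = 1/(0 - 101) + 150*(sqrt(2)*sqrt(9)/9) = 1/(-101) + 150*((1/9)*sqrt(2)*3) = -1/101 + 150*(sqrt(2)/3) = -1/101 + 50*sqrt(2)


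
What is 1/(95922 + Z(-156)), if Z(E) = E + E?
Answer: 1/95610 ≈ 1.0459e-5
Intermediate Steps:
Z(E) = 2*E
1/(95922 + Z(-156)) = 1/(95922 + 2*(-156)) = 1/(95922 - 312) = 1/95610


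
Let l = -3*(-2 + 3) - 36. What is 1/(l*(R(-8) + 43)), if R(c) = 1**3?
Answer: -1/1716 ≈ -0.00058275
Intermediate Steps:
R(c) = 1
l = -39 (l = -3*1 - 36 = -3 - 36 = -39)
1/(l*(R(-8) + 43)) = 1/(-39*(1 + 43)) = 1/(-39*44) = 1/(-1716) = -1/1716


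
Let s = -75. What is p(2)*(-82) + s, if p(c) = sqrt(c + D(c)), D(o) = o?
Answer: -239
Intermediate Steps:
p(c) = sqrt(2)*sqrt(c) (p(c) = sqrt(c + c) = sqrt(2*c) = sqrt(2)*sqrt(c))
p(2)*(-82) + s = (sqrt(2)*sqrt(2))*(-82) - 75 = 2*(-82) - 75 = -164 - 75 = -239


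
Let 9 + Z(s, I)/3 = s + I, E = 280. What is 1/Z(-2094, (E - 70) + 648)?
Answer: -1/3735 ≈ -0.00026774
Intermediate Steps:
Z(s, I) = -27 + 3*I + 3*s (Z(s, I) = -27 + 3*(s + I) = -27 + 3*(I + s) = -27 + (3*I + 3*s) = -27 + 3*I + 3*s)
1/Z(-2094, (E - 70) + 648) = 1/(-27 + 3*((280 - 70) + 648) + 3*(-2094)) = 1/(-27 + 3*(210 + 648) - 6282) = 1/(-27 + 3*858 - 6282) = 1/(-27 + 2574 - 6282) = 1/(-3735) = -1/3735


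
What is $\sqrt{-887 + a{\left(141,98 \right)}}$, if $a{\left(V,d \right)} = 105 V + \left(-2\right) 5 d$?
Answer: $\sqrt{12938} \approx 113.75$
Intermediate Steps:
$a{\left(V,d \right)} = - 10 d + 105 V$ ($a{\left(V,d \right)} = 105 V - 10 d = - 10 d + 105 V$)
$\sqrt{-887 + a{\left(141,98 \right)}} = \sqrt{-887 + \left(\left(-10\right) 98 + 105 \cdot 141\right)} = \sqrt{-887 + \left(-980 + 14805\right)} = \sqrt{-887 + 13825} = \sqrt{12938}$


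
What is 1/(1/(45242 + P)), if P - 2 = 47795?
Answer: 93039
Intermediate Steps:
P = 47797 (P = 2 + 47795 = 47797)
1/(1/(45242 + P)) = 1/(1/(45242 + 47797)) = 1/(1/93039) = 93039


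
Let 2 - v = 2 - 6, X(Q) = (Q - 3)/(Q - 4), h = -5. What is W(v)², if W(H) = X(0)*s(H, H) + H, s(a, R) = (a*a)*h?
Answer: 16641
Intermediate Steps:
X(Q) = (-3 + Q)/(-4 + Q)
s(a, R) = -5*a² (s(a, R) = (a*a)*(-5) = a²*(-5) = -5*a²)
v = 6 (v = 2 - (2 - 6) = 2 - 1*(-4) = 2 + 4 = 6)
W(H) = H - 15*H²/4 (W(H) = ((-3 + 0)/(-4 + 0))*(-5*H²) + H = (-3/(-4))*(-5*H²) + H = (-¼*(-3))*(-5*H²) + H = 3*(-5*H²)/4 + H = -15*H²/4 + H = H - 15*H²/4)
W(v)² = ((¼)*6*(4 - 15*6))² = ((¼)*6*(4 - 90))² = ((¼)*6*(-86))² = (-129)² = 16641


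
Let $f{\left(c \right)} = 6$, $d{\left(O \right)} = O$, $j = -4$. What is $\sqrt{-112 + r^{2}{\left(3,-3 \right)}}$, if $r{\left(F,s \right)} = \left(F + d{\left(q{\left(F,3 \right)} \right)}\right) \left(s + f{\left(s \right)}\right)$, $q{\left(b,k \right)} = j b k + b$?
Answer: $2 \sqrt{1997} \approx 89.376$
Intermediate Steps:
$q{\left(b,k \right)} = b - 4 b k$ ($q{\left(b,k \right)} = - 4 b k + b = b - 4 b k$)
$r{\left(F,s \right)} = - 10 F \left(6 + s\right)$ ($r{\left(F,s \right)} = \left(F + F \left(1 - 12\right)\right) \left(s + 6\right) = \left(F + F \left(1 - 12\right)\right) \left(6 + s\right) = \left(F + F \left(-11\right)\right) \left(6 + s\right) = \left(F - 11 F\right) \left(6 + s\right) = - 10 F \left(6 + s\right)$)
$\sqrt{-112 + r^{2}{\left(3,-3 \right)}} = \sqrt{-112 + \left(10 \cdot 3 \left(-6 - -3\right)\right)^{2}} = \sqrt{-112 + \left(10 \cdot 3 \left(-6 + 3\right)\right)^{2}} = \sqrt{-112 + \left(10 \cdot 3 \left(-3\right)\right)^{2}} = \sqrt{-112 + \left(-90\right)^{2}} = \sqrt{-112 + 8100} = \sqrt{7988} = 2 \sqrt{1997}$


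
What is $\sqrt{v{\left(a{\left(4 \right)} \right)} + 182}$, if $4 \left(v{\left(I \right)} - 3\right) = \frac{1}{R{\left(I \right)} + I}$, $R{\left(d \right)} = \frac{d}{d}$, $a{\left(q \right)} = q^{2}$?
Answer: $\frac{\sqrt{213877}}{34} \approx 13.602$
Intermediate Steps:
$R{\left(d \right)} = 1$
$v{\left(I \right)} = 3 + \frac{1}{4 \left(1 + I\right)}$
$\sqrt{v{\left(a{\left(4 \right)} \right)} + 182} = \sqrt{\frac{13 + 12 \cdot 4^{2}}{4 \left(1 + 4^{2}\right)} + 182} = \sqrt{\frac{13 + 12 \cdot 16}{4 \left(1 + 16\right)} + 182} = \sqrt{\frac{13 + 192}{4 \cdot 17} + 182} = \sqrt{\frac{1}{4} \cdot \frac{1}{17} \cdot 205 + 182} = \sqrt{\frac{205}{68} + 182} = \sqrt{\frac{12581}{68}} = \frac{\sqrt{213877}}{34}$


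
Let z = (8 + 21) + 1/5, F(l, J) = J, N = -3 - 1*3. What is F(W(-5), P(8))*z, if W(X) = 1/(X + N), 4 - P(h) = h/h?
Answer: 438/5 ≈ 87.600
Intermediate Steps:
N = -6 (N = -3 - 3 = -6)
P(h) = 3 (P(h) = 4 - h/h = 4 - 1*1 = 4 - 1 = 3)
W(X) = 1/(-6 + X) (W(X) = 1/(X - 6) = 1/(-6 + X))
z = 146/5 (z = 29 + ⅕ = 146/5 ≈ 29.200)
F(W(-5), P(8))*z = 3*(146/5) = 438/5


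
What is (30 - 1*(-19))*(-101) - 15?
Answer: -4964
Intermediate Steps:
(30 - 1*(-19))*(-101) - 15 = (30 + 19)*(-101) - 15 = 49*(-101) - 15 = -4949 - 15 = -4964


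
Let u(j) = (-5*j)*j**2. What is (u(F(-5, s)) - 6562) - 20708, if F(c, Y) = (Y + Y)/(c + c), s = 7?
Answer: -681407/25 ≈ -27256.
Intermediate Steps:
F(c, Y) = Y/c (F(c, Y) = (2*Y)/((2*c)) = (2*Y)*(1/(2*c)) = Y/c)
u(j) = -5*j**3
(u(F(-5, s)) - 6562) - 20708 = (-5*(7/(-5))**3 - 6562) - 20708 = (-5*(7*(-1/5))**3 - 6562) - 20708 = (-5*(-7/5)**3 - 6562) - 20708 = (-5*(-343/125) - 6562) - 20708 = (343/25 - 6562) - 20708 = -163707/25 - 20708 = -681407/25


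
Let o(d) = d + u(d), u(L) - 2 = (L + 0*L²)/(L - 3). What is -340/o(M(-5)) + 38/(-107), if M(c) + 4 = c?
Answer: 28914/535 ≈ 54.045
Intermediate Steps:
M(c) = -4 + c
u(L) = 2 + L/(-3 + L) (u(L) = 2 + (L + 0*L²)/(L - 3) = 2 + (L + 0)/(-3 + L) = 2 + L/(-3 + L))
o(d) = d + 3*(-2 + d)/(-3 + d)
-340/o(M(-5)) + 38/(-107) = -340*(-3 + (-4 - 5))/(-6 + (-4 - 5)²) + 38/(-107) = -340*(-3 - 9)/(-6 + (-9)²) + 38*(-1/107) = -340*(-12/(-6 + 81)) - 38/107 = -340/((-1/12*75)) - 38/107 = -340/(-25/4) - 38/107 = -340*(-4/25) - 38/107 = 272/5 - 38/107 = 28914/535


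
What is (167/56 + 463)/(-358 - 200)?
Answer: -26095/31248 ≈ -0.83509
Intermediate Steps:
(167/56 + 463)/(-358 - 200) = (167*(1/56) + 463)/(-558) = (167/56 + 463)*(-1/558) = (26095/56)*(-1/558) = -26095/31248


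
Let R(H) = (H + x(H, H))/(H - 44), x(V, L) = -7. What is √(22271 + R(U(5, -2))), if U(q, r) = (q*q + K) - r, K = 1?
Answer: √356315/4 ≈ 149.23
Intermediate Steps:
U(q, r) = 1 + q² - r (U(q, r) = (q*q + 1) - r = (q² + 1) - r = (1 + q²) - r = 1 + q² - r)
R(H) = (-7 + H)/(-44 + H) (R(H) = (H - 7)/(H - 44) = (-7 + H)/(-44 + H))
√(22271 + R(U(5, -2))) = √(22271 + (-7 + (1 + 5² - 1*(-2)))/(-44 + (1 + 5² - 1*(-2)))) = √(22271 + (-7 + (1 + 25 + 2))/(-44 + (1 + 25 + 2))) = √(22271 + (-7 + 28)/(-44 + 28)) = √(22271 + 21/(-16)) = √(22271 - 1/16*21) = √(22271 - 21/16) = √(356315/16) = √356315/4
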